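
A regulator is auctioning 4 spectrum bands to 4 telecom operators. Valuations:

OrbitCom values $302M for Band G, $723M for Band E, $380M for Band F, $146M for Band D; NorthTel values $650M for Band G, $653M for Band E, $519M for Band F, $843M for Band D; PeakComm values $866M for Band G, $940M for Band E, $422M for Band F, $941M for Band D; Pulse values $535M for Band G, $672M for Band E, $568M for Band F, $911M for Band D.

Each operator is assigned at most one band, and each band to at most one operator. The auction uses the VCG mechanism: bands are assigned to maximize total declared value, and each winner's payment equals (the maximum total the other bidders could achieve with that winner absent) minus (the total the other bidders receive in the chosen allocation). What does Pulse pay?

Efficient allocation: OrbitCom→Band E ($723M), NorthTel→Band F ($519M), PeakComm→Band G ($866M), Pulse→Band D ($911M); total welfare W = $3019M.
Pulse receives Band D at value $911M, so the others get W − 911 = $2108M.
Without Pulse: best allocation of the remaining 3 bidders over all 4 bands is OrbitCom→Band E ($723M), NorthTel→Band D ($843M), PeakComm→Band G ($866M), total $2432M.
VCG payment = (others' best without Pulse) − (others' welfare with Pulse) = 2432 − 2108 = $324M.

Pulse pays $324M.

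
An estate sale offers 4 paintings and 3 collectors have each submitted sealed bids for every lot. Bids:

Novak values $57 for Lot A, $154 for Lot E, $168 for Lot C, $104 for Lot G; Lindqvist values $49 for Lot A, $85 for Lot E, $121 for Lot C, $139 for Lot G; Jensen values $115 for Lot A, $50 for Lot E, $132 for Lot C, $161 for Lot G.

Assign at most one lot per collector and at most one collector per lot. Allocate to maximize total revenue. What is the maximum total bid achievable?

Max total: $436

Optimal: Novak→Lot E ($154), Lindqvist→Lot C ($121), Jensen→Lot G ($161) — total 154+121+161 = $436.
Column-greedy (each lot in turn goes to its best remaining collector) gives $390, worse by 46.
Next-best assignment: Novak→Lot E, Lindqvist→Lot G, Jensen→Lot C = $425.
Swapping Lindqvist↔Jensen (Lindqvist→Lot G $139, Jensen→Lot C $132) loses 11.
Every other assignment is strictly worse.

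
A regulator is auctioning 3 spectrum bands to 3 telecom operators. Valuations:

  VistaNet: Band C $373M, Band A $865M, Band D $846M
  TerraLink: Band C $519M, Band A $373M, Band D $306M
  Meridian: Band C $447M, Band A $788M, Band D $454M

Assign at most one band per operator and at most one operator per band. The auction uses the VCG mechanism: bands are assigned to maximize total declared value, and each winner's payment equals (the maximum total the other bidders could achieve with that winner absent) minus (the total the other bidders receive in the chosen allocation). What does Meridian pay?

Meridian pays $19M.

Efficient allocation: VistaNet→Band D ($846M), TerraLink→Band C ($519M), Meridian→Band A ($788M); total welfare W = $2153M.
Meridian receives Band A at value $788M, so the others get W − 788 = $1365M.
Without Meridian: best allocation of the remaining 2 bidders over all 3 bands is VistaNet→Band A ($865M), TerraLink→Band C ($519M), total $1384M.
VCG payment = (others' best without Meridian) − (others' welfare with Meridian) = 1384 − 1365 = $19M.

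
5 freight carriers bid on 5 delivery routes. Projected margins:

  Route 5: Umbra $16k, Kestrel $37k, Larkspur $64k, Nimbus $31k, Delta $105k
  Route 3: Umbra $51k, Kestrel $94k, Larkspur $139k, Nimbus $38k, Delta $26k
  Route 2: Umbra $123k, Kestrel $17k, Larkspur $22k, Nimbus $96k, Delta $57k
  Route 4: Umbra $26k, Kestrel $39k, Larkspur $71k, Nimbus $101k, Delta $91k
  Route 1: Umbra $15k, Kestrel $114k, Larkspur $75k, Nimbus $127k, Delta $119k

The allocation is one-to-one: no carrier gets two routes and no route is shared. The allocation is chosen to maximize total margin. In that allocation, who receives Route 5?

Optimal: Umbra→Route 2 ($123k), Kestrel→Route 1 ($114k), Larkspur→Route 3 ($139k), Nimbus→Route 4 ($101k), Delta→Route 5 ($105k) — total 123+114+139+101+105 = $582k.
Max-entry greedy (repeatedly take the single best remaining cell) gives $533k, worse by 49.
Next-best assignment: Umbra→Route 2, Kestrel→Route 4, Larkspur→Route 3, Nimbus→Route 1, Delta→Route 5 = $533k.
Delta's own top route is Route 1 ($119k), but forcing Delta→Route 1 and reassigning the rest optimally gives only $519k — worse by 63.

Delta receives Route 5.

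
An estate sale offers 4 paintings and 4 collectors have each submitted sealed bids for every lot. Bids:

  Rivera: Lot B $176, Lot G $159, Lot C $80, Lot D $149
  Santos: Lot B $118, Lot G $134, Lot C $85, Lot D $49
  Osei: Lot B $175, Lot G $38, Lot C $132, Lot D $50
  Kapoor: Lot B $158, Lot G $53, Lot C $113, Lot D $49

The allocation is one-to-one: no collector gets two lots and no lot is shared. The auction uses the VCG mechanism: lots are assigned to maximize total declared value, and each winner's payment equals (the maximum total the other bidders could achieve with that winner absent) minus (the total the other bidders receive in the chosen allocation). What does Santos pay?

Efficient allocation: Rivera→Lot D ($149), Santos→Lot G ($134), Osei→Lot C ($132), Kapoor→Lot B ($158); total welfare W = $573.
Santos receives Lot G at value $134, so the others get W − 134 = $439.
Without Santos: best allocation of the remaining 3 bidders over all 4 lots is Rivera→Lot G ($159), Osei→Lot C ($132), Kapoor→Lot B ($158), total $449.
VCG payment = (others' best without Santos) − (others' welfare with Santos) = 449 − 439 = $10.

Santos pays $10.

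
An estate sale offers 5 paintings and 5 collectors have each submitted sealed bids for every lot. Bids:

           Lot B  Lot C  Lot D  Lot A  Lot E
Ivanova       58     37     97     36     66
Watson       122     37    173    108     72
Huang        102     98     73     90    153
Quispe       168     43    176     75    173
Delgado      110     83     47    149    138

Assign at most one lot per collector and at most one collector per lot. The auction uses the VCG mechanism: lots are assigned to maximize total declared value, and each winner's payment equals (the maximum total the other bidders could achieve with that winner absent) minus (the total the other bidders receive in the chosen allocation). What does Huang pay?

Efficient allocation: Ivanova→Lot C ($37), Watson→Lot D ($173), Huang→Lot E ($153), Quispe→Lot B ($168), Delgado→Lot A ($149); total welfare W = $680.
Huang receives Lot E at value $153, so the others get W − 153 = $527.
Without Huang: best allocation of the remaining 4 bidders over all 5 lots is Ivanova→Lot E ($66), Watson→Lot D ($173), Quispe→Lot B ($168), Delgado→Lot A ($149), total $556.
VCG payment = (others' best without Huang) − (others' welfare with Huang) = 556 − 527 = $29.

Huang pays $29.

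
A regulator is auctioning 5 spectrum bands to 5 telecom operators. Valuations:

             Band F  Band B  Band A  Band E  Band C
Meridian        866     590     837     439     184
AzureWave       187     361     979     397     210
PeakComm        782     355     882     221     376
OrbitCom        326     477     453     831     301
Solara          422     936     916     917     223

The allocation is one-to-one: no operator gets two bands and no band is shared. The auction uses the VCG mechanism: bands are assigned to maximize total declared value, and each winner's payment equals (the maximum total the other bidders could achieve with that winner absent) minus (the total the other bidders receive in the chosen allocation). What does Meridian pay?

Efficient allocation: Meridian→Band F ($866M), AzureWave→Band A ($979M), PeakComm→Band C ($376M), OrbitCom→Band E ($831M), Solara→Band B ($936M); total welfare W = $3988M.
Meridian receives Band F at value $866M, so the others get W − 866 = $3122M.
Without Meridian: best allocation of the remaining 4 bidders over all 5 bands is AzureWave→Band A ($979M), PeakComm→Band F ($782M), OrbitCom→Band E ($831M), Solara→Band B ($936M), total $3528M.
VCG payment = (others' best without Meridian) − (others' welfare with Meridian) = 3528 − 3122 = $406M.

Meridian pays $406M.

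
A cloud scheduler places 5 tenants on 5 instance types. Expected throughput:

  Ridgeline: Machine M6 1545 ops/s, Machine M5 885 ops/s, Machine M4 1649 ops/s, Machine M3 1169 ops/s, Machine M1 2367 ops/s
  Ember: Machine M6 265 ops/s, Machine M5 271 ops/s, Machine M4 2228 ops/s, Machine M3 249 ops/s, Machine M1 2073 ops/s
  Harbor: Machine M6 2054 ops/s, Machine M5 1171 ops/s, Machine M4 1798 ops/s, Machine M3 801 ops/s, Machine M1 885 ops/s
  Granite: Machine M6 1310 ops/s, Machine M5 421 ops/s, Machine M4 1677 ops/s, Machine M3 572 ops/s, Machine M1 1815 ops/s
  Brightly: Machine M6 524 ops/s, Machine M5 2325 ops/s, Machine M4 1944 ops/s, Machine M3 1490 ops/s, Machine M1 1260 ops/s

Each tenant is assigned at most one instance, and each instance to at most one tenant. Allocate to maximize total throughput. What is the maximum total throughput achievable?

Optimal: Ridgeline→Machine M3 (1169 ops/s), Ember→Machine M4 (2228 ops/s), Harbor→Machine M6 (2054 ops/s), Granite→Machine M1 (1815 ops/s), Brightly→Machine M5 (2325 ops/s) — total 1169+2228+2054+1815+2325 = 9591 ops/s.
Row-greedy (each tenant in turn takes its best remaining instance) gives 9546 ops/s, worse by 45.
Next-best assignment: Ridgeline→Machine M1, Ember→Machine M4, Harbor→Machine M6, Granite→Machine M3, Brightly→Machine M5 = 9546 ops/s.

Max total: 9591 ops/s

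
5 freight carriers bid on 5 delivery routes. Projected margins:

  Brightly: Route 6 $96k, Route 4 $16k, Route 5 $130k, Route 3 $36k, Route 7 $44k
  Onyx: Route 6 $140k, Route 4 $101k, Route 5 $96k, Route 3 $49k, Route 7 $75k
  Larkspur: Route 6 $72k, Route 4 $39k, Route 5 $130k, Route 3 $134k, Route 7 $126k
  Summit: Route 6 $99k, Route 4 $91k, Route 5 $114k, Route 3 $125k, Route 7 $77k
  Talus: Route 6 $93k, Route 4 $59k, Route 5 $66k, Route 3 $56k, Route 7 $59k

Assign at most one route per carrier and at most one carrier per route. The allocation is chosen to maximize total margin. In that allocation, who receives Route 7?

Larkspur receives Route 7.

This is a one-to-one assignment (maximum-weight bipartite matching).
Optimal: Brightly→Route 5 ($130k), Onyx→Route 6 ($140k), Larkspur→Route 7 ($126k), Summit→Route 3 ($125k), Talus→Route 4 ($59k) — total 130+140+126+125+59 = $580k.
Max-entry greedy (repeatedly take the single best remaining cell) gives $554k, worse by 26.
Next-best assignment: Brightly→Route 5, Onyx→Route 4, Larkspur→Route 7, Summit→Route 3, Talus→Route 6 = $575k.
Swapping Brightly↔Onyx (Brightly→Route 6 $96k, Onyx→Route 5 $96k) loses 78.
Larkspur's own top route is Route 3 ($134k), but forcing Larkspur→Route 3 and reassigning the rest optimally gives only $554k — worse by 26.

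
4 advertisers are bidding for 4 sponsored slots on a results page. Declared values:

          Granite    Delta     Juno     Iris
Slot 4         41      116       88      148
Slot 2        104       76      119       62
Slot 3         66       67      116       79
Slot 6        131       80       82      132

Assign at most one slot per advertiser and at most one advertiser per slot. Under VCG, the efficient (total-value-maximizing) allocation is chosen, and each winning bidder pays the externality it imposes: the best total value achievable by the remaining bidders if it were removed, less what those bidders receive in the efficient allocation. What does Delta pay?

Delta pays $3.

Efficient allocation: Granite→Slot 6 ($131), Delta→Slot 2 ($76), Juno→Slot 3 ($116), Iris→Slot 4 ($148); total welfare W = $471.
Delta receives Slot 2 at value $76, so the others get W − 76 = $395.
Without Delta: best allocation of the remaining 3 bidders over all 4 slots is Granite→Slot 6 ($131), Juno→Slot 2 ($119), Iris→Slot 4 ($148), total $398.
VCG payment = (others' best without Delta) − (others' welfare with Delta) = 398 − 395 = $3.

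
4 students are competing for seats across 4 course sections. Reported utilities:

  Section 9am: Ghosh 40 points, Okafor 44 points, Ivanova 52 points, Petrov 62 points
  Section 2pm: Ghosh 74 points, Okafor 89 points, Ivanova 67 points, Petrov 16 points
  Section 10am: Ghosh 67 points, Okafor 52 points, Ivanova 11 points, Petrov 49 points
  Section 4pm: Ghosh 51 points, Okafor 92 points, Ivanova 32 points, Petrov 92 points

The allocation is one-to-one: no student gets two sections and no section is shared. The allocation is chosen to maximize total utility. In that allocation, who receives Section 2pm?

Okafor receives Section 2pm.

This is the linear assignment problem.
Optimal: Ghosh→Section 10am (67 points), Okafor→Section 2pm (89 points), Ivanova→Section 9am (52 points), Petrov→Section 4pm (92 points) — total 67+89+52+92 = 300 points.
Column-greedy (each section in turn goes to its best remaining student) gives 250 points, worse by 50.
Every other assignment is strictly worse.
Okafor's own top section is Section 4pm (92 points), but forcing Okafor→Section 4pm and reassigning the rest optimally gives only 288 points — worse by 12.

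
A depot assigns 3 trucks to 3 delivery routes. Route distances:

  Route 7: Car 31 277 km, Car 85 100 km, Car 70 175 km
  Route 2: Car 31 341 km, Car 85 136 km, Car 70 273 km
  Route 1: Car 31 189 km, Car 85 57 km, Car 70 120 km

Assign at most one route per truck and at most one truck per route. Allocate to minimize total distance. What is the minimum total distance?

Min total: 500 km

Optimal: Car 31→Route 1 (189 km), Car 85→Route 2 (136 km), Car 70→Route 7 (175 km) — total 189+136+175 = 500 km.
Row-greedy (each truck in turn takes its cheapest remaining route) gives 562 km, worse by 62.
Next-best assignment: Car 31→Route 7, Car 85→Route 2, Car 70→Route 1 = 533 km.
Swapping Car 85↔Car 31 (Car 85→Route 1 57 km, Car 31→Route 2 341 km) adds 73.
Checked against all permutations: 500 km is optimal.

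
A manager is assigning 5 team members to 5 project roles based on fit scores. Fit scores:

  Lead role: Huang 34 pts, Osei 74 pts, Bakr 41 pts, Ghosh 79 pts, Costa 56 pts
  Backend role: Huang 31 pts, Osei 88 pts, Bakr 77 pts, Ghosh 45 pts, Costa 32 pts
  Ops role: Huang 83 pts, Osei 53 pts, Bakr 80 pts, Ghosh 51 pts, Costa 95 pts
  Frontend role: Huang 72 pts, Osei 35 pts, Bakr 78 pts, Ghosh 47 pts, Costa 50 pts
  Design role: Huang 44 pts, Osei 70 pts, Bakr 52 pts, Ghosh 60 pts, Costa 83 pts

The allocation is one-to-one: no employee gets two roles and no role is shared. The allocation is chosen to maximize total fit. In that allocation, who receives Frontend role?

Bakr receives Frontend role.

This is the linear assignment problem.
Optimal: Huang→Ops role (83 pts), Osei→Backend role (88 pts), Bakr→Frontend role (78 pts), Ghosh→Lead role (79 pts), Costa→Design role (83 pts) — total 83+88+78+79+83 = 411 pts.
Column-greedy (each role in turn goes to its best remaining employee) gives 384 pts, worse by 27.
Swapping Bakr↔Huang (Bakr→Ops role 80 pts, Huang→Frontend role 72 pts) loses 9.
Bakr's own top role is Ops role (80 pts), but forcing Bakr→Ops role and reassigning the rest optimally gives only 402 pts — worse by 9.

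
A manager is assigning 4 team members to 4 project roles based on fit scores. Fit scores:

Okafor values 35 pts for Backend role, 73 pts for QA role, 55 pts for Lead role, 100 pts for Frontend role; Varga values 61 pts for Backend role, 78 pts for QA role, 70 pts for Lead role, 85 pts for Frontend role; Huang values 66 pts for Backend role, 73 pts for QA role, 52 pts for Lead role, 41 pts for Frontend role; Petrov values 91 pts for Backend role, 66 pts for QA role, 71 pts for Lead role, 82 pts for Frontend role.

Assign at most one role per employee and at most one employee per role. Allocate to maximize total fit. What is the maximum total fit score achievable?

Optimal: Okafor→Frontend role (100 pts), Varga→Lead role (70 pts), Huang→QA role (73 pts), Petrov→Backend role (91 pts) — total 100+70+73+91 = 334 pts.
Max-entry greedy (repeatedly take the single best remaining cell) gives 321 pts, worse by 13.
Next-best assignment: Okafor→Frontend role, Varga→QA role, Huang→Lead role, Petrov→Backend role = 321 pts.

Maximum total: 334 pts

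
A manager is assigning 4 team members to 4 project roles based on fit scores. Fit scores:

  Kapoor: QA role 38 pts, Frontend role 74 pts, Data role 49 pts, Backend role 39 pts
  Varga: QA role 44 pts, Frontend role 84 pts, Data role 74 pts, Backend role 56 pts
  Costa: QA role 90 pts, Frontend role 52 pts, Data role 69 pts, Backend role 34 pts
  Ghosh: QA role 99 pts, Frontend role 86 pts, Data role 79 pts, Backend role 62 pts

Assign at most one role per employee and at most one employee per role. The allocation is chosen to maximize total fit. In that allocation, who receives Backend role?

This is the linear assignment problem.
Optimal: Kapoor→Frontend role (74 pts), Varga→Data role (74 pts), Costa→QA role (90 pts), Ghosh→Backend role (62 pts) — total 74+74+90+62 = 300 pts.
Column-greedy (each role in turn goes to its best remaining employee) gives 291 pts, worse by 9.
Every other assignment is strictly worse.
Ghosh's own top role is QA role (99 pts), but forcing Ghosh→QA role and reassigning the rest optimally gives only 298 pts — worse by 2.

Ghosh receives Backend role.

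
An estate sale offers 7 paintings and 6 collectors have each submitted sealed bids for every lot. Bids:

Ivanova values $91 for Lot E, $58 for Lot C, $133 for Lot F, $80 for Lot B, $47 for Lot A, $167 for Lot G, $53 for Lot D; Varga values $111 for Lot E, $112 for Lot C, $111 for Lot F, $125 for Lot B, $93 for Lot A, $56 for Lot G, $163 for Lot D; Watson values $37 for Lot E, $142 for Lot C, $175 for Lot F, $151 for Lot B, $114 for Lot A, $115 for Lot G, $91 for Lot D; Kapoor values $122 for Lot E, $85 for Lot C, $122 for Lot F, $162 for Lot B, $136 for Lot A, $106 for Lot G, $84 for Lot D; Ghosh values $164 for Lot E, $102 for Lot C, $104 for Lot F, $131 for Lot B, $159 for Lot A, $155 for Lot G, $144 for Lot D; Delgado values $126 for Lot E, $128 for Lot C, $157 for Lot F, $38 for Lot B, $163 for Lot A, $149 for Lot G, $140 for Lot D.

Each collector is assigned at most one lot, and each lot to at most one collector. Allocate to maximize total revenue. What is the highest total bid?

This is a one-to-one assignment (maximum-weight bipartite matching).
Optimal: Ivanova→Lot G ($167), Varga→Lot D ($163), Watson→Lot F ($175), Kapoor→Lot B ($162), Ghosh→Lot E ($164), Delgado→Lot A ($163) — total 167+163+175+162+164+163 = $994.

Maximum total: $994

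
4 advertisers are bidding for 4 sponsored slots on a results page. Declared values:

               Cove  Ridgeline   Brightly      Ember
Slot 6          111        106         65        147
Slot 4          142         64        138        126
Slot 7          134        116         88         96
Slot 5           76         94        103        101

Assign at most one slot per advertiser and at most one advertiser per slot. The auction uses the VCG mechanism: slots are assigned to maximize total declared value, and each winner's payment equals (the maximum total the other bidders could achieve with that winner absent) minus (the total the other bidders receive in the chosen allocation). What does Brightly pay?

Efficient allocation: Cove→Slot 7 ($134), Ridgeline→Slot 5 ($94), Brightly→Slot 4 ($138), Ember→Slot 6 ($147); total welfare W = $513.
Brightly receives Slot 4 at value $138, so the others get W − 138 = $375.
Without Brightly: best allocation of the remaining 3 bidders over all 4 slots is Cove→Slot 4 ($142), Ridgeline→Slot 7 ($116), Ember→Slot 6 ($147), total $405.
VCG payment = (others' best without Brightly) − (others' welfare with Brightly) = 405 − 375 = $30.

Brightly pays $30.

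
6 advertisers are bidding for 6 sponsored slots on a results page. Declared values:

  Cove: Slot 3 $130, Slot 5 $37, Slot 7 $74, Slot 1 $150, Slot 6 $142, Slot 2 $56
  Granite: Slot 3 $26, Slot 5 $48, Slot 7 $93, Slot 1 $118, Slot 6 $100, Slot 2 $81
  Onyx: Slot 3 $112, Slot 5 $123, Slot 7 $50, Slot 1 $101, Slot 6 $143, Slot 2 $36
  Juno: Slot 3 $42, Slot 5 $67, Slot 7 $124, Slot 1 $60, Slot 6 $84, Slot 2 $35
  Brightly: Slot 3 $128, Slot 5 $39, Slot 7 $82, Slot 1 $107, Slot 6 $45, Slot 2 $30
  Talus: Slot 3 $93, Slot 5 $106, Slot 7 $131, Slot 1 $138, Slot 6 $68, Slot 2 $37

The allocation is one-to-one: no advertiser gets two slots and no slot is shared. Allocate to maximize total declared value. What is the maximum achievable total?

Optimal: Cove→Slot 6 ($142), Granite→Slot 2 ($81), Onyx→Slot 5 ($123), Juno→Slot 7 ($124), Brightly→Slot 3 ($128), Talus→Slot 1 ($138) — total 142+81+123+124+128+138 = $736.
Row-greedy (each advertiser in turn takes its best remaining slot) gives $662, worse by 74.
Swapping Brightly↔Cove (Brightly→Slot 6 $45, Cove→Slot 3 $130) loses 95.

Maximum total: $736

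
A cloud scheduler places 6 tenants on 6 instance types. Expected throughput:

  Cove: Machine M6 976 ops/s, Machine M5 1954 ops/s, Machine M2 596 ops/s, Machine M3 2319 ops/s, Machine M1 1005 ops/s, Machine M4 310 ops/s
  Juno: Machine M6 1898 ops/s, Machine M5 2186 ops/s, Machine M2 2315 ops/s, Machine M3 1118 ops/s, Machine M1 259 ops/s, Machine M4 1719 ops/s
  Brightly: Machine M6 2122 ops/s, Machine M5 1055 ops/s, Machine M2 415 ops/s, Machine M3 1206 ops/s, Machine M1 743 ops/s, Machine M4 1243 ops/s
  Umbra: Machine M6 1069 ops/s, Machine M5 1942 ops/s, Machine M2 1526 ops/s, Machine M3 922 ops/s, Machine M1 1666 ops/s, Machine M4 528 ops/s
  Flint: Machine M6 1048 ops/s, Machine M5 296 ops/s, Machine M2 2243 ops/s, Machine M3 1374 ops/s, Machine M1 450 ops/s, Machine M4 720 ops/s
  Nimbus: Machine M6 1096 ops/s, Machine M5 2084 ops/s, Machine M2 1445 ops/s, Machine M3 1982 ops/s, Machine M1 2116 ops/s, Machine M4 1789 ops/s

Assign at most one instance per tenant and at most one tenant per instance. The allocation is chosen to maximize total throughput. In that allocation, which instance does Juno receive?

This is a one-to-one assignment (maximum-weight bipartite matching).
Optimal: Cove→Machine M3 (2319 ops/s), Juno→Machine M4 (1719 ops/s), Brightly→Machine M6 (2122 ops/s), Umbra→Machine M5 (1942 ops/s), Flint→Machine M2 (2243 ops/s), Nimbus→Machine M1 (2116 ops/s) — total 2319+1719+2122+1942+2243+2116 = 12461 ops/s.
Column-greedy (each instance in turn goes to its best remaining tenant) gives 11514 ops/s, worse by 947.
Swapping Brightly↔Cove (Brightly→Machine M3 1206 ops/s, Cove→Machine M6 976 ops/s) loses 2259.
No other one-to-one assignment exceeds 12461 ops/s.
Juno's own top instance is Machine M2 (2315 ops/s), but forcing Juno→Machine M2 and reassigning the rest optimally gives only 11534 ops/s — worse by 927.

Juno receives Machine M4.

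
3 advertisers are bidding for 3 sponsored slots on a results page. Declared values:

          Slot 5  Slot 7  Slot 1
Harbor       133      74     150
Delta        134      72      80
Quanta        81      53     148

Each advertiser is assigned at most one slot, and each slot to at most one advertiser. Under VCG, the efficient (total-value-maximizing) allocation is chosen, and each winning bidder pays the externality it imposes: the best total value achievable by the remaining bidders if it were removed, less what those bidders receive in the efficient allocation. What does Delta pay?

Delta pays $59.

Efficient allocation: Harbor→Slot 7 ($74), Delta→Slot 5 ($134), Quanta→Slot 1 ($148); total welfare W = $356.
Delta receives Slot 5 at value $134, so the others get W − 134 = $222.
Without Delta: best allocation of the remaining 2 bidders over all 3 slots is Harbor→Slot 5 ($133), Quanta→Slot 1 ($148), total $281.
VCG payment = (others' best without Delta) − (others' welfare with Delta) = 281 − 222 = $59.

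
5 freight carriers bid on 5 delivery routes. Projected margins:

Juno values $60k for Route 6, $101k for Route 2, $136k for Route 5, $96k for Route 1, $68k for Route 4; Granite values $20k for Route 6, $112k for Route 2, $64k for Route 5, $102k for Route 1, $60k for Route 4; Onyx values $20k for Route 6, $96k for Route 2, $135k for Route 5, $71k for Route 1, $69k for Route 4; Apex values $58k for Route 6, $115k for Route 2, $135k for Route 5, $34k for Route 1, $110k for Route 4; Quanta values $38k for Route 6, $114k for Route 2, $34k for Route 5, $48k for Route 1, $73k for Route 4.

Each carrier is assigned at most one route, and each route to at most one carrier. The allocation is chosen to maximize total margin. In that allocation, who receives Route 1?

Granite receives Route 1.

Optimal: Juno→Route 6 ($60k), Granite→Route 1 ($102k), Onyx→Route 5 ($135k), Apex→Route 4 ($110k), Quanta→Route 2 ($114k) — total 60+102+135+110+114 = $521k.
Row-greedy (each carrier in turn takes its best remaining route) gives $467k, worse by 54.
Next-best assignment: Juno→Route 1, Granite→Route 2, Onyx→Route 5, Apex→Route 4, Quanta→Route 6 = $491k.
Granite's own top route is Route 2 ($112k), but forcing Granite→Route 2 and reassigning the rest optimally gives only $491k — worse by 30.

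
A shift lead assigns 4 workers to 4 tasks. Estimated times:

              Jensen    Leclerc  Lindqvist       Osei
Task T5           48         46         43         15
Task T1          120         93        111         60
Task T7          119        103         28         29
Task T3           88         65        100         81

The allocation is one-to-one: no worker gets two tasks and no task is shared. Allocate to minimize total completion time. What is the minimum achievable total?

Optimal: Jensen→Task T5 (48 min), Leclerc→Task T3 (65 min), Lindqvist→Task T7 (28 min), Osei→Task T1 (60 min) — total 48+65+28+60 = 201 min.
Swapping Lindqvist↔Jensen (Lindqvist→Task T5 43 min, Jensen→Task T7 119 min) adds 86.
Checked against all permutations: 201 min is optimal.

Min total: 201 min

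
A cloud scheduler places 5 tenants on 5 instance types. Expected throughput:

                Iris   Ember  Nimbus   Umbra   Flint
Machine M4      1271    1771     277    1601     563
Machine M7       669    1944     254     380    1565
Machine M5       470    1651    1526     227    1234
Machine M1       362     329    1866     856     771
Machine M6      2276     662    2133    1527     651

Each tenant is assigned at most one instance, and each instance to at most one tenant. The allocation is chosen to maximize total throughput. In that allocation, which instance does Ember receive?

Ember receives Machine M5.

Optimal: Iris→Machine M6 (2276 ops/s), Ember→Machine M5 (1651 ops/s), Nimbus→Machine M1 (1866 ops/s), Umbra→Machine M4 (1601 ops/s), Flint→Machine M7 (1565 ops/s) — total 2276+1651+1866+1601+1565 = 8959 ops/s.
Column-greedy (each instance in turn goes to its best remaining tenant) gives 7994 ops/s, worse by 965.
Ember's own top instance is Machine M7 (1944 ops/s), but forcing Ember→Machine M7 and reassigning the rest optimally gives only 8921 ops/s — worse by 38.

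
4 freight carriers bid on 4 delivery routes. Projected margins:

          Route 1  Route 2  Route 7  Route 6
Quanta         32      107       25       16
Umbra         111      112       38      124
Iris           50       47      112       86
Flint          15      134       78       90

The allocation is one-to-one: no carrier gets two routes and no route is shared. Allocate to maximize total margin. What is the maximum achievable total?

Treat this as an assignment problem: match each carrier to one route.
Optimal: Quanta→Route 2 ($107k), Umbra→Route 1 ($111k), Iris→Route 7 ($112k), Flint→Route 6 ($90k) — total 107+111+112+90 = $420k.
Row-greedy (each carrier in turn takes its best remaining route) gives $358k, worse by 62.
Next-best assignment: Quanta→Route 1, Umbra→Route 6, Iris→Route 7, Flint→Route 2 = $402k.

Max total: $420k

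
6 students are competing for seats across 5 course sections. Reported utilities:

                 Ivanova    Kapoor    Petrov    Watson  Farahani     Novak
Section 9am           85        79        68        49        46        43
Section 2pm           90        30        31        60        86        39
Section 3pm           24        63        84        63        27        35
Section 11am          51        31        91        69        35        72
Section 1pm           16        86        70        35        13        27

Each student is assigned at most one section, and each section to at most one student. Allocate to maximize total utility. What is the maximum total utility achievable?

Maximum total: 413 points

Optimal: Ivanova→Section 9am (85 points), Farahani→Section 2pm (86 points), Petrov→Section 3pm (84 points), Novak→Section 11am (72 points), Kapoor→Section 1pm (86 points) — total 85+86+84+72+86 = 413 points.
Max-entry greedy (repeatedly take the single best remaining cell) gives 376 points, worse by 37.
Next-best assignment: Ivanova→Section 9am, Farahani→Section 2pm, Watson→Section 3pm, Petrov→Section 11am, Kapoor→Section 1pm = 411 points.
No other one-to-one assignment exceeds 413 points.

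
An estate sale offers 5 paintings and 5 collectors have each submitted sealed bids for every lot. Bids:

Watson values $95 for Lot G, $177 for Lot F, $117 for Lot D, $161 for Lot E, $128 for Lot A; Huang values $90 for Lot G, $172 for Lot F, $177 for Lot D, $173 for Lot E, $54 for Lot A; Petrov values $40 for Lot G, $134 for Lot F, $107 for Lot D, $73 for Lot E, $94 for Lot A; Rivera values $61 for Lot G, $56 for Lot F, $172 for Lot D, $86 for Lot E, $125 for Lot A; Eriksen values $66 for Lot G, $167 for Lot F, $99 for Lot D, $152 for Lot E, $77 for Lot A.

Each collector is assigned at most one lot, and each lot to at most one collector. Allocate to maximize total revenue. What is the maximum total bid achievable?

Max total: $701

Treat this as an assignment problem: match each collector to one lot.
Optimal: Watson→Lot G ($95), Huang→Lot E ($173), Petrov→Lot A ($94), Rivera→Lot D ($172), Eriksen→Lot F ($167) — total 95+173+94+172+167 = $701.
Next-best assignment: Watson→Lot G, Huang→Lot F, Petrov→Lot A, Rivera→Lot D, Eriksen→Lot E = $685.
Every other assignment is strictly worse.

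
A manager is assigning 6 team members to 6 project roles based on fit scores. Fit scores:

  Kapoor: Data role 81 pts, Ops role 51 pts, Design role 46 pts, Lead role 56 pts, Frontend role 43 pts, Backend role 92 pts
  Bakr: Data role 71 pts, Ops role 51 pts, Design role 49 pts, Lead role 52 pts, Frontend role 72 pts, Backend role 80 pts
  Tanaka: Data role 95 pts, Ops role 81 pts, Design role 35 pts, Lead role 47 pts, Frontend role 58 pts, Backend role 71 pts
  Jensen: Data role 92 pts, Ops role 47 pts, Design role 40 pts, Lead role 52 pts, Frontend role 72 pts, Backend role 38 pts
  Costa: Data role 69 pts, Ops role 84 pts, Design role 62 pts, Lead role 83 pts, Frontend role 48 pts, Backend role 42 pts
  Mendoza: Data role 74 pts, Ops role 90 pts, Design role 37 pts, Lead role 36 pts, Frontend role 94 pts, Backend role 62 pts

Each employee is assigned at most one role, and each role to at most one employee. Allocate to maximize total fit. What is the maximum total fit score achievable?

Treat this as an assignment problem: match each employee to one role.
Optimal: Kapoor→Backend role (92 pts), Bakr→Design role (49 pts), Tanaka→Ops role (81 pts), Jensen→Data role (92 pts), Costa→Lead role (83 pts), Mendoza→Frontend role (94 pts) — total 92+49+81+92+83+94 = 491 pts.
Row-greedy (each employee in turn takes its best remaining role) gives 432 pts, worse by 59.
Next-best assignment: Kapoor→Backend role, Bakr→Design role, Tanaka→Data role, Jensen→Frontend role, Costa→Lead role, Mendoza→Ops role = 481 pts.

Max total: 491 pts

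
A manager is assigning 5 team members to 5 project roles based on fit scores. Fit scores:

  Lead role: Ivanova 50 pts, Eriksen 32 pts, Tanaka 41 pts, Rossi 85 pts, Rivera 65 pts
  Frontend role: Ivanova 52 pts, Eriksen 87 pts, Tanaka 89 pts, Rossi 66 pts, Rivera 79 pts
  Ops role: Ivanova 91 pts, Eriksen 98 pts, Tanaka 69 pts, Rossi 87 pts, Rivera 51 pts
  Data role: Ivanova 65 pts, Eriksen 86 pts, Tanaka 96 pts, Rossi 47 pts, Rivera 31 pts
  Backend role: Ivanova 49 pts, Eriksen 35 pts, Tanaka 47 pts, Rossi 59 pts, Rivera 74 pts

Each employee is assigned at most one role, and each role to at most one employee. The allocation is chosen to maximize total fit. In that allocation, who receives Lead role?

Rossi receives Lead role.

This is a one-to-one assignment (maximum-weight bipartite matching).
Optimal: Ivanova→Ops role (91 pts), Eriksen→Frontend role (87 pts), Tanaka→Data role (96 pts), Rossi→Lead role (85 pts), Rivera→Backend role (74 pts) — total 91+87+96+85+74 = 433 pts.
Column-greedy (each role in turn goes to its best remaining employee) gives 411 pts, worse by 22.
Next-best assignment: Ivanova→Ops role, Eriksen→Data role, Tanaka→Frontend role, Rossi→Lead role, Rivera→Backend role = 425 pts.
Swapping Ivanova↔Rossi (Ivanova→Lead role 50 pts, Rossi→Ops role 87 pts) loses 39.
Rossi's own top role is Ops role (87 pts), but forcing Rossi→Ops role and reassigning the rest optimally gives only 394 pts — worse by 39.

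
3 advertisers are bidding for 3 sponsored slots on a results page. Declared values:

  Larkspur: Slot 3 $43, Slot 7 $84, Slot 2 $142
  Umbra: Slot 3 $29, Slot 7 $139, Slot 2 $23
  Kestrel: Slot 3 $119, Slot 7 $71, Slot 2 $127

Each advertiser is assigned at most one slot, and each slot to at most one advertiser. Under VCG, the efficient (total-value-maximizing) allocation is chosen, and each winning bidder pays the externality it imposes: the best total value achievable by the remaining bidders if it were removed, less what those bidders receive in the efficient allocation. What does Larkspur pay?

Larkspur pays $8.

Efficient allocation: Larkspur→Slot 2 ($142), Umbra→Slot 7 ($139), Kestrel→Slot 3 ($119); total welfare W = $400.
Larkspur receives Slot 2 at value $142, so the others get W − 142 = $258.
Without Larkspur: best allocation of the remaining 2 bidders over all 3 slots is Umbra→Slot 7 ($139), Kestrel→Slot 2 ($127), total $266.
VCG payment = (others' best without Larkspur) − (others' welfare with Larkspur) = 266 − 258 = $8.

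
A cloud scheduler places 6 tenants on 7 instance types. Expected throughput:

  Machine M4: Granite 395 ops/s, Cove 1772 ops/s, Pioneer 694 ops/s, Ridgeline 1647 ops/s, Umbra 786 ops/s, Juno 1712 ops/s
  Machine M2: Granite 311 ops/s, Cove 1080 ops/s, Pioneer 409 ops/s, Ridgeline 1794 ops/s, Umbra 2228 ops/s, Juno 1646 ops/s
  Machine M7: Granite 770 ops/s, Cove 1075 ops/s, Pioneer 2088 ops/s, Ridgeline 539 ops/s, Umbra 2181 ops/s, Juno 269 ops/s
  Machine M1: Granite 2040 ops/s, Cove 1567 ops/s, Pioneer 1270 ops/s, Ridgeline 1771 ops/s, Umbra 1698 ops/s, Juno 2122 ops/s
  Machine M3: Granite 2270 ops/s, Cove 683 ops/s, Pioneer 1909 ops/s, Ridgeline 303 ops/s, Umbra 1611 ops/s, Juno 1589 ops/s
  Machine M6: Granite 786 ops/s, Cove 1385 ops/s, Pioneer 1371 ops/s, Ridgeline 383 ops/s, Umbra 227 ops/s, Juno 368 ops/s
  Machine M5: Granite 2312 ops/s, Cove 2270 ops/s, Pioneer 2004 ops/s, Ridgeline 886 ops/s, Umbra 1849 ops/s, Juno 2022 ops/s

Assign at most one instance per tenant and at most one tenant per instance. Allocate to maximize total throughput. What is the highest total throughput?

This is the linear assignment problem.
Optimal: Granite→Machine M3 (2270 ops/s), Cove→Machine M5 (2270 ops/s), Pioneer→Machine M7 (2088 ops/s), Ridgeline→Machine M4 (1647 ops/s), Umbra→Machine M2 (2228 ops/s), Juno→Machine M1 (2122 ops/s) — total 2270+2270+2088+1647+2228+2122 = 12625 ops/s.
Row-greedy (each tenant in turn takes its best remaining instance) gives 11253 ops/s, worse by 1372.
Swapping Granite↔Ridgeline (Granite→Machine M4 395 ops/s, Ridgeline→Machine M3 303 ops/s) loses 3219.

Max total: 12625 ops/s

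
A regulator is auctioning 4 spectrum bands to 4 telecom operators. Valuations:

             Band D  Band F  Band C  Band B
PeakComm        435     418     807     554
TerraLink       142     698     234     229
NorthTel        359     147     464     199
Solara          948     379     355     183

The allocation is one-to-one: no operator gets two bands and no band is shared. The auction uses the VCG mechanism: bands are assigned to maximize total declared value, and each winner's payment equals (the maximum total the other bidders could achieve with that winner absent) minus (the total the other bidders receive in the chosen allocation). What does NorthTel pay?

Efficient allocation: PeakComm→Band B ($554M), TerraLink→Band F ($698M), NorthTel→Band C ($464M), Solara→Band D ($948M); total welfare W = $2664M.
NorthTel receives Band C at value $464M, so the others get W − 464 = $2200M.
Without NorthTel: best allocation of the remaining 3 bidders over all 4 bands is PeakComm→Band C ($807M), TerraLink→Band F ($698M), Solara→Band D ($948M), total $2453M.
VCG payment = (others' best without NorthTel) − (others' welfare with NorthTel) = 2453 − 2200 = $253M.

NorthTel pays $253M.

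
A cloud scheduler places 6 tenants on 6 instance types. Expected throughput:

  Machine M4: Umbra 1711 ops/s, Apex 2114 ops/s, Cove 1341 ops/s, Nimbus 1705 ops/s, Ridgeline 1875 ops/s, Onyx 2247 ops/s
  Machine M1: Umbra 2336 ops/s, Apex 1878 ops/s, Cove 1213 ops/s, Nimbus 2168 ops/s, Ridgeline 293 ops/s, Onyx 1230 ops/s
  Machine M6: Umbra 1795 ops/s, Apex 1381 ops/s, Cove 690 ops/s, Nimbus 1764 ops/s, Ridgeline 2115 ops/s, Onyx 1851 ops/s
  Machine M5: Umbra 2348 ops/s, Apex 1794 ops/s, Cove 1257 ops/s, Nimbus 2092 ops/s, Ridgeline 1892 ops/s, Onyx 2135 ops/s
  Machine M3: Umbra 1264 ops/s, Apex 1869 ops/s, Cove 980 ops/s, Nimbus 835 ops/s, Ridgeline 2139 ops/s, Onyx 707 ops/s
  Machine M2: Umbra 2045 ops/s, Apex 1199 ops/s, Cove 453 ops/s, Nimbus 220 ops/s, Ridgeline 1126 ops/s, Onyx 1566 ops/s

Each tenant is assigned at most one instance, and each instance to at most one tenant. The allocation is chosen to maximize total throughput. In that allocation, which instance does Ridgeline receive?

Optimal: Umbra→Machine M2 (2045 ops/s), Apex→Machine M3 (1869 ops/s), Cove→Machine M5 (1257 ops/s), Nimbus→Machine M1 (2168 ops/s), Ridgeline→Machine M6 (2115 ops/s), Onyx→Machine M4 (2247 ops/s) — total 2045+1869+1257+2168+2115+2247 = 11701 ops/s.
Max-entry greedy (repeatedly take the single best remaining cell) gives 10736 ops/s, worse by 965.
Next-best assignment: Umbra→Machine M2, Apex→Machine M3, Cove→Machine M4, Nimbus→Machine M1, Ridgeline→Machine M6, Onyx→Machine M5 = 11673 ops/s.
Ridgeline's own top instance is Machine M3 (2139 ops/s), but forcing Ridgeline→Machine M3 and reassigning the rest optimally gives only 11574 ops/s — worse by 127.

Ridgeline receives Machine M6.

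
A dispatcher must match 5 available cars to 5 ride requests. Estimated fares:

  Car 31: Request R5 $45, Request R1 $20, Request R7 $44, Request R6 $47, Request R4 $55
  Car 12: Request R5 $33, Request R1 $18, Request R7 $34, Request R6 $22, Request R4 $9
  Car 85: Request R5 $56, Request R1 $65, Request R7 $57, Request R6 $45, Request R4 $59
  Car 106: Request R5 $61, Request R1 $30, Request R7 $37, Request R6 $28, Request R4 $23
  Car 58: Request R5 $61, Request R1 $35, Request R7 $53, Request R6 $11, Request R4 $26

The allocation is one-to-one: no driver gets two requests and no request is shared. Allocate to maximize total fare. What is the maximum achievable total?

This is a one-to-one assignment (maximum-weight bipartite matching).
Optimal: Car 31→Request R4 ($55), Car 12→Request R6 ($22), Car 85→Request R1 ($65), Car 106→Request R5 ($61), Car 58→Request R7 ($53) — total 55+22+65+61+53 = $256.
Next-best assignment: Car 31→Request R4, Car 12→Request R7, Car 85→Request R1, Car 106→Request R6, Car 58→Request R5 = $243.
Checked against all permutations: $256 is optimal.

Maximum total: $256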